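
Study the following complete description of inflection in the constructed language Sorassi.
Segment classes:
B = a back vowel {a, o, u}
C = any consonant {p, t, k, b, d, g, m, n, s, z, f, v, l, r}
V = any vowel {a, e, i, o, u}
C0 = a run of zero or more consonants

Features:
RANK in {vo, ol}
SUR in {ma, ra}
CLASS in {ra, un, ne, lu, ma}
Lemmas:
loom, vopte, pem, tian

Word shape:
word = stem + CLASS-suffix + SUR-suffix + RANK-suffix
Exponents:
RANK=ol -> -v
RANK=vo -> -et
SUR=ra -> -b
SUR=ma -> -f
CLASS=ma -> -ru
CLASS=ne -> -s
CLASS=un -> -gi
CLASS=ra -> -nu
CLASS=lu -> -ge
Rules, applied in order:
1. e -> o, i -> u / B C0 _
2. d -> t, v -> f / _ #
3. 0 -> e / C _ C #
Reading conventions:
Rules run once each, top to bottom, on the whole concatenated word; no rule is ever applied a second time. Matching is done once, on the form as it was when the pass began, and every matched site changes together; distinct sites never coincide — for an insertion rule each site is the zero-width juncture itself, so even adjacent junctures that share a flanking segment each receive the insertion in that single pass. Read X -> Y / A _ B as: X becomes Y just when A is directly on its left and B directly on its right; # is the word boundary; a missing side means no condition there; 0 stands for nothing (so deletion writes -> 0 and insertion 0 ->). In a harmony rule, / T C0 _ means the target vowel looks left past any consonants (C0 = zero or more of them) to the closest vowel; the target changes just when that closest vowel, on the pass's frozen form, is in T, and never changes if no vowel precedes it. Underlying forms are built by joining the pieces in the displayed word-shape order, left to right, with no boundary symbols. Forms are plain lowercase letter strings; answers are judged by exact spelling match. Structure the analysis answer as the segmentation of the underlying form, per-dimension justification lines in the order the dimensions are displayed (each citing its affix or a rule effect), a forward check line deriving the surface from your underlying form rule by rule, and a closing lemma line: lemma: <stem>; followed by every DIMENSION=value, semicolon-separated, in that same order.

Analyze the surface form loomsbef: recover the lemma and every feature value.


underlying: loom-s-b-v
RANK=ol - signalled by the affix -v
SUR=ra - signalled by the affix -b
CLASS=ne - signalled by the affix -s
check: loomsbv -> loomsbv -> loomsbf -> loomsbef
lemma: loom; RANK=ol; SUR=ra; CLASS=ne


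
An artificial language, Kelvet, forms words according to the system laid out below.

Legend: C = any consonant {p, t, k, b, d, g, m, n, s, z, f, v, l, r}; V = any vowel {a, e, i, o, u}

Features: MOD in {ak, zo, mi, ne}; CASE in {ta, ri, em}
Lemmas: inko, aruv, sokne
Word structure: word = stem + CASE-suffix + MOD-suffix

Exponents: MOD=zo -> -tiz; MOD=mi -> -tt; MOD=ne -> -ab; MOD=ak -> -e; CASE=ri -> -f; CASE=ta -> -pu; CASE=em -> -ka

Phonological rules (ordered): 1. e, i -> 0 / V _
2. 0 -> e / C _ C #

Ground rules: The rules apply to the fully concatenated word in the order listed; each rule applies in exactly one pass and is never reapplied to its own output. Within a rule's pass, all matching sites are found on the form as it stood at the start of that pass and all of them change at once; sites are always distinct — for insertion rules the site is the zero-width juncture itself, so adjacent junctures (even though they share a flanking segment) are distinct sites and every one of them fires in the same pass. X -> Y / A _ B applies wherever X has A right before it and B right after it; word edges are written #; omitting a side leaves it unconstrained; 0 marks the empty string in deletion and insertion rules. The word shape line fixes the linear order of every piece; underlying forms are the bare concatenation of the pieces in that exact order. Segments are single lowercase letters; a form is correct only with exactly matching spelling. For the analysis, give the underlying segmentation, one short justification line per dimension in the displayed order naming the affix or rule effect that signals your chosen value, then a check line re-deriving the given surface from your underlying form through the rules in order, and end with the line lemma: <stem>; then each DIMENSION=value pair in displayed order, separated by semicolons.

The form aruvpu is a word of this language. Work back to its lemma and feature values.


underlying: aruv-pu-e
MOD=ak - signalled by the affix -e
CASE=ta - signalled by the affix -pu
check: aruvpue -> aruvpu -> aruvpu
lemma: aruv; MOD=ak; CASE=ta


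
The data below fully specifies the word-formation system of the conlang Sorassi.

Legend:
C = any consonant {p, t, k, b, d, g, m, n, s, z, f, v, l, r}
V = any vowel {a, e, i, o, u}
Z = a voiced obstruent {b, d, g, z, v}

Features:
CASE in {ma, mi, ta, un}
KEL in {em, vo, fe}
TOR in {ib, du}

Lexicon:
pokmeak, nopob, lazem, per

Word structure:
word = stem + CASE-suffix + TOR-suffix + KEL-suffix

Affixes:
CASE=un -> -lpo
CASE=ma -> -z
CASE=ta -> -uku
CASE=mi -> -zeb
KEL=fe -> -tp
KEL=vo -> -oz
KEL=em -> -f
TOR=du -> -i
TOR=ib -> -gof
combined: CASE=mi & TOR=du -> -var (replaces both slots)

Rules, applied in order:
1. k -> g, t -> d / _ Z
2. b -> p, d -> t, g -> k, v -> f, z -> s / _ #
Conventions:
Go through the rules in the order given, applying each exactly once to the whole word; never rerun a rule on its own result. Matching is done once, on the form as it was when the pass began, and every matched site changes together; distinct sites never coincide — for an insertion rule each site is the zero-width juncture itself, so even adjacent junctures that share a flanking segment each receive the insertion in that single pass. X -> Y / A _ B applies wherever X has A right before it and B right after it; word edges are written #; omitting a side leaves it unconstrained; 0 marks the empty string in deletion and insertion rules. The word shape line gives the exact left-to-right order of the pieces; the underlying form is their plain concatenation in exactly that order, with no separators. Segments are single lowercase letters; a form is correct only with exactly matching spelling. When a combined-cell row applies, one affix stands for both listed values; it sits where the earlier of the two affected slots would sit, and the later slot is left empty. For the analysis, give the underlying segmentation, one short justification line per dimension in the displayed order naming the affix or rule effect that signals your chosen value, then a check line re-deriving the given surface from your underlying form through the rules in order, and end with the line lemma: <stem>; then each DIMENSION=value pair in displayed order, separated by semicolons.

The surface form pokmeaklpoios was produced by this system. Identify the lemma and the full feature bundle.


underlying: pokmeak-lpo-i-oz
CASE=un - signalled by the affix -lpo
KEL=vo - signalled by the affix -oz
TOR=du - signalled by the affix -i
check: pokmeaklpoioz -> pokmeaklpoioz -> pokmeaklpoios
lemma: pokmeak; CASE=un; KEL=vo; TOR=du


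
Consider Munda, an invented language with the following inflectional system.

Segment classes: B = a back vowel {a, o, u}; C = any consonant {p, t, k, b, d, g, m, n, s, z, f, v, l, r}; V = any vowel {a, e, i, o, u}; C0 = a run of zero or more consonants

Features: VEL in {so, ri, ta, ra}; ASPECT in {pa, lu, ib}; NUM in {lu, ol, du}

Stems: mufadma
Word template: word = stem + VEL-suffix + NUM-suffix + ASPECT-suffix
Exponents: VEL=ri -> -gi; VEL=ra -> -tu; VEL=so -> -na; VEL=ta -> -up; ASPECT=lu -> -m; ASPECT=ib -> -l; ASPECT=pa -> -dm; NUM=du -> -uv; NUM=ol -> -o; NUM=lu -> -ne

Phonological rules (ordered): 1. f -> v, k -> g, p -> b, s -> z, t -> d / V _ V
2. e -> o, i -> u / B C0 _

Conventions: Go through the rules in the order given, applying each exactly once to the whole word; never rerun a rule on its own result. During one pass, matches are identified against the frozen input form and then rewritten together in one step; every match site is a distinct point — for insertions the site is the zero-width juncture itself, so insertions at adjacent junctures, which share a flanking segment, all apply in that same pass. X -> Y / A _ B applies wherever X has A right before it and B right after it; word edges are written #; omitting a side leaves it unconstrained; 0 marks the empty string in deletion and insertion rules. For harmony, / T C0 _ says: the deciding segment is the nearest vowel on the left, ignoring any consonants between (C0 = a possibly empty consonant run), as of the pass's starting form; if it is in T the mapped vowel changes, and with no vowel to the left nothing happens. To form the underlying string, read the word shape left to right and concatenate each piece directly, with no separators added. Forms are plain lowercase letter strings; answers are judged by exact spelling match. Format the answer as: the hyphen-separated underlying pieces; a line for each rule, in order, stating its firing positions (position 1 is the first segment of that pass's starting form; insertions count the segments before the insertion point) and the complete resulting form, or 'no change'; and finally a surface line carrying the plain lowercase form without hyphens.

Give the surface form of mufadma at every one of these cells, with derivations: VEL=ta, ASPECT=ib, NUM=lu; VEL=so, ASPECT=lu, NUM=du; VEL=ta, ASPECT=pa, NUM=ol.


cell VEL=ta, ASPECT=ib, NUM=lu:
underlying: mufadma-up-ne-l
1. f -> v, k -> g, p -> b, s -> z, t -> d / V _ V: fires at position(s) 3: muvadmaupnel
2. e -> o, i -> u / B C0 _: fires at position(s) 11: muvadmaupnol
surface: muvadmaupnol

cell VEL=so, ASPECT=lu, NUM=du:
underlying: mufadma-na-uv-m
1. f -> v, k -> g, p -> b, s -> z, t -> d / V _ V: fires at position(s) 3: muvadmanauvm
2. e -> o, i -> u / B C0 _: no change
surface: muvadmanauvm

cell VEL=ta, ASPECT=pa, NUM=ol:
underlying: mufadma-up-o-dm
1. f -> v, k -> g, p -> b, s -> z, t -> d / V _ V: fires at position(s) 3, 9: muvadmaubodm
2. e -> o, i -> u / B C0 _: no change
surface: muvadmaubodm


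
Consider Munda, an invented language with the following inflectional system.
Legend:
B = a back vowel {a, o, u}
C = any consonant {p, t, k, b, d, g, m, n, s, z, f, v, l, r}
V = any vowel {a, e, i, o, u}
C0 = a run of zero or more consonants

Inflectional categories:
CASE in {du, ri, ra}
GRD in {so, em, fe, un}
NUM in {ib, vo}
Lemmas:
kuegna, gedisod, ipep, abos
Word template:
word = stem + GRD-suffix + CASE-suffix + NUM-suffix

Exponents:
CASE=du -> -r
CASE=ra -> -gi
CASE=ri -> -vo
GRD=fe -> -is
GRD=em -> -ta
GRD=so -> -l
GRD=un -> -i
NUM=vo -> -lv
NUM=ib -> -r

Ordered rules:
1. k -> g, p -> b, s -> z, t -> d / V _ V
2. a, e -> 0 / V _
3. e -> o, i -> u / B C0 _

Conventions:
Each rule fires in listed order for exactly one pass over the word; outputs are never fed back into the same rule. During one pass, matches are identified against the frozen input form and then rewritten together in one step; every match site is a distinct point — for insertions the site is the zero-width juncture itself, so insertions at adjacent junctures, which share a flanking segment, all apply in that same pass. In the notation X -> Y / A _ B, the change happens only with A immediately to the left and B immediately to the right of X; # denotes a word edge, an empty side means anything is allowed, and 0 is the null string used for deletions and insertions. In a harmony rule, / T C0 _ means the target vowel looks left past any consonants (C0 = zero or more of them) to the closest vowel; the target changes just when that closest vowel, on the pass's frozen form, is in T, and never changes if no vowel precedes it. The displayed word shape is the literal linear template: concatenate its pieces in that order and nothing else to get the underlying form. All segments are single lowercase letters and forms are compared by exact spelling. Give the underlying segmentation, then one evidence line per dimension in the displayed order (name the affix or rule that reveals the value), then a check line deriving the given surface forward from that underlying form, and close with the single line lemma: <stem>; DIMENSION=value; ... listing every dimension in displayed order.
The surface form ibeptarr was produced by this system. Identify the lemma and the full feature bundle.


underlying: ipep-ta-r-r
CASE=du - signalled by the affix -r
GRD=em - signalled by the affix -ta
NUM=ib - signalled by the affix -r
check: ipeptarr -> ibeptarr -> ibeptarr -> ibeptarr
lemma: ipep; CASE=du; GRD=em; NUM=ib


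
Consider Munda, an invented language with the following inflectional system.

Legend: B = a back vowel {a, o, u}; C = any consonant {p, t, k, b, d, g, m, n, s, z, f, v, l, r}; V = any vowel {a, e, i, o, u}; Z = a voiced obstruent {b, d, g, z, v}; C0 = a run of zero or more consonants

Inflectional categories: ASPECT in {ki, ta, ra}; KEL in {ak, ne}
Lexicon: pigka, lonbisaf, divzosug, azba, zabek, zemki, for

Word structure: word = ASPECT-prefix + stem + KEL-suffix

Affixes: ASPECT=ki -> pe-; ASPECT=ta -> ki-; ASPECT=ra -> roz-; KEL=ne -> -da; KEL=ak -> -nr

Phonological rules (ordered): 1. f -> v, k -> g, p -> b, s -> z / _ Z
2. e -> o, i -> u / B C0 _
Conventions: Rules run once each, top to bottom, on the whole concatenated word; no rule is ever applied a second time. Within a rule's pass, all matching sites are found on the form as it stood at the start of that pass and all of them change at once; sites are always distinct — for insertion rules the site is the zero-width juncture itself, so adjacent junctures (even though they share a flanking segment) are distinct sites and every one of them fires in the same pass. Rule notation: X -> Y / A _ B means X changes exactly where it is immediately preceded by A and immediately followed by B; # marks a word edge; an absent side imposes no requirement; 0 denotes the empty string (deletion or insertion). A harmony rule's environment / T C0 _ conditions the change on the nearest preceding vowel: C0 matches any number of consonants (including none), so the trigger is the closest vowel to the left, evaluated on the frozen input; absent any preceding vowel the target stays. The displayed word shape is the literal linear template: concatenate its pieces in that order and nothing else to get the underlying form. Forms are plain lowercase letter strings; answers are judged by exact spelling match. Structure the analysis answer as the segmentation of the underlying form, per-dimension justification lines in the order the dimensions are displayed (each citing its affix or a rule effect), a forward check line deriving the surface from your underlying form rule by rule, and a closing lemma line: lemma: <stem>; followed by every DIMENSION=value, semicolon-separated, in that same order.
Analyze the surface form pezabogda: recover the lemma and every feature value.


underlying: pe-zabek-da
ASPECT=ki - signalled by the affix pe-
KEL=ne - signalled by the affix -da
check: pezabekda -> pezabegda -> pezabogda
lemma: zabek; ASPECT=ki; KEL=ne


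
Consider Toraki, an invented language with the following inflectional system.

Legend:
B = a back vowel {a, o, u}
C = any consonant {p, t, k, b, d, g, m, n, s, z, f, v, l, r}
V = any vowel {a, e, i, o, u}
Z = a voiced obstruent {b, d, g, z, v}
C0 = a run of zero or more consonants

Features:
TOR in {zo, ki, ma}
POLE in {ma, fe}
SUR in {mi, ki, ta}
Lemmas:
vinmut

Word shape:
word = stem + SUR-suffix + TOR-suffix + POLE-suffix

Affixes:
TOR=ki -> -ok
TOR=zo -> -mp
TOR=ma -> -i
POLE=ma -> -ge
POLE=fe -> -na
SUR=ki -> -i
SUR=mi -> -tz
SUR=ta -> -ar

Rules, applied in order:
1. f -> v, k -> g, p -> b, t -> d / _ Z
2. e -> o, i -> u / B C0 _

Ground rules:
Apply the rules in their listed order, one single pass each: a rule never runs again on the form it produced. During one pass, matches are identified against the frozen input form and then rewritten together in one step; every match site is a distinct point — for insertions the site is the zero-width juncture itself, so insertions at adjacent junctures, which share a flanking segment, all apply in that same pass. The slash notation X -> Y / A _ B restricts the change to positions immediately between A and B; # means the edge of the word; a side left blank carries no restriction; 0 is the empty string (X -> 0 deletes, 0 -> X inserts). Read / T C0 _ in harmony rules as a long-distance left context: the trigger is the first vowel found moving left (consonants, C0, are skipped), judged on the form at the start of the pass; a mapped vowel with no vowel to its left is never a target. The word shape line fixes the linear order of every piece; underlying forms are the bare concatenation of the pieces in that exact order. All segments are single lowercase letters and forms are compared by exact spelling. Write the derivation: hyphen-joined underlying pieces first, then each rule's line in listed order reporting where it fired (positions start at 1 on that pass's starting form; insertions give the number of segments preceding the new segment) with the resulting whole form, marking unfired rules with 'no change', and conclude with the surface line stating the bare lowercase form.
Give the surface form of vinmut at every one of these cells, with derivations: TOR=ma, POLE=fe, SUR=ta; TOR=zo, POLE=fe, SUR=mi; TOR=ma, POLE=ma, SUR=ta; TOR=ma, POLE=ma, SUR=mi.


cell TOR=ma, POLE=fe, SUR=ta:
underlying: vinmut-ar-i-na
1. f -> v, k -> g, p -> b, t -> d / _ Z: no change
2. e -> o, i -> u / B C0 _: fires at position(s) 9: vinmutaruna
surface: vinmutaruna

cell TOR=zo, POLE=fe, SUR=mi:
underlying: vinmut-tz-mp-na
1. f -> v, k -> g, p -> b, t -> d / _ Z: fires at position(s) 7: vinmutdzmpna
2. e -> o, i -> u / B C0 _: no change
surface: vinmutdzmpna

cell TOR=ma, POLE=ma, SUR=ta:
underlying: vinmut-ar-i-ge
1. f -> v, k -> g, p -> b, t -> d / _ Z: no change
2. e -> o, i -> u / B C0 _: fires at position(s) 9: vinmutaruge
surface: vinmutaruge

cell TOR=ma, POLE=ma, SUR=mi:
underlying: vinmut-tz-i-ge
1. f -> v, k -> g, p -> b, t -> d / _ Z: fires at position(s) 7: vinmutdzige
2. e -> o, i -> u / B C0 _: fires at position(s) 9: vinmutdzuge
surface: vinmutdzuge


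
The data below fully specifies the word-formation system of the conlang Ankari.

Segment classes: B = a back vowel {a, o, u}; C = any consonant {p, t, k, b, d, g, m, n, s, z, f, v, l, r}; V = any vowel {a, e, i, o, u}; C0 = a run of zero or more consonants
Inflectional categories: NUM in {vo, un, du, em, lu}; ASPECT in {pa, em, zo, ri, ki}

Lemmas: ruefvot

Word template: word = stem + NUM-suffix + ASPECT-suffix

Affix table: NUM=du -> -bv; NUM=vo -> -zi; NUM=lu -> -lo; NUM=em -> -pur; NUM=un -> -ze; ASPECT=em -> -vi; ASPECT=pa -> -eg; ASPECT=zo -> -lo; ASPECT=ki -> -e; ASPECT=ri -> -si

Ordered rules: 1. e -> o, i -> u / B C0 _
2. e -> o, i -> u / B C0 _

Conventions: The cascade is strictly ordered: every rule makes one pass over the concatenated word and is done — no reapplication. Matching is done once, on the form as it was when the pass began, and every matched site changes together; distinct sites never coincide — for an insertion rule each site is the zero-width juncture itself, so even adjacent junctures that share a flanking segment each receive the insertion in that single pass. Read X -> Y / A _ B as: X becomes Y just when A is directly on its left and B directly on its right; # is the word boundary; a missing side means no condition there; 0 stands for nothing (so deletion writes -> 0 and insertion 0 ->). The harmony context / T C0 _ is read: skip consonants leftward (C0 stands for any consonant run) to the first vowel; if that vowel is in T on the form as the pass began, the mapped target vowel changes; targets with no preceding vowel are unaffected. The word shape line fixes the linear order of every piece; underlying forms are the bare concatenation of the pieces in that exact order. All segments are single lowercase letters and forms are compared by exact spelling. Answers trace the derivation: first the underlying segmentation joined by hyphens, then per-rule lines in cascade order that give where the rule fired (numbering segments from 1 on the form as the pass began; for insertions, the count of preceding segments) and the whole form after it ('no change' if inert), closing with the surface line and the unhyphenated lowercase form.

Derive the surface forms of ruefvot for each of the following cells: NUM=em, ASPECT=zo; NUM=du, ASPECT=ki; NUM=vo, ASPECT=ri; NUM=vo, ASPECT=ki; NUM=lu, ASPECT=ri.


cell NUM=em, ASPECT=zo:
underlying: ruefvot-pur-lo
1. e -> o, i -> u / B C0 _: fires at position(s) 3: ruofvotpurlo
2. e -> o, i -> u / B C0 _: no change
surface: ruofvotpurlo

cell NUM=du, ASPECT=ki:
underlying: ruefvot-bv-e
1. e -> o, i -> u / B C0 _: fires at position(s) 3, 10: ruofvotbvo
2. e -> o, i -> u / B C0 _: no change
surface: ruofvotbvo

cell NUM=vo, ASPECT=ri:
underlying: ruefvot-zi-si
1. e -> o, i -> u / B C0 _: fires at position(s) 3, 9: ruofvotzusi
2. e -> o, i -> u / B C0 _: fires at position(s) 11: ruofvotzusu
surface: ruofvotzusu

cell NUM=vo, ASPECT=ki:
underlying: ruefvot-zi-e
1. e -> o, i -> u / B C0 _: fires at position(s) 3, 9: ruofvotzue
2. e -> o, i -> u / B C0 _: fires at position(s) 10: ruofvotzuo
surface: ruofvotzuo

cell NUM=lu, ASPECT=ri:
underlying: ruefvot-lo-si
1. e -> o, i -> u / B C0 _: fires at position(s) 3, 11: ruofvotlosu
2. e -> o, i -> u / B C0 _: no change
surface: ruofvotlosu


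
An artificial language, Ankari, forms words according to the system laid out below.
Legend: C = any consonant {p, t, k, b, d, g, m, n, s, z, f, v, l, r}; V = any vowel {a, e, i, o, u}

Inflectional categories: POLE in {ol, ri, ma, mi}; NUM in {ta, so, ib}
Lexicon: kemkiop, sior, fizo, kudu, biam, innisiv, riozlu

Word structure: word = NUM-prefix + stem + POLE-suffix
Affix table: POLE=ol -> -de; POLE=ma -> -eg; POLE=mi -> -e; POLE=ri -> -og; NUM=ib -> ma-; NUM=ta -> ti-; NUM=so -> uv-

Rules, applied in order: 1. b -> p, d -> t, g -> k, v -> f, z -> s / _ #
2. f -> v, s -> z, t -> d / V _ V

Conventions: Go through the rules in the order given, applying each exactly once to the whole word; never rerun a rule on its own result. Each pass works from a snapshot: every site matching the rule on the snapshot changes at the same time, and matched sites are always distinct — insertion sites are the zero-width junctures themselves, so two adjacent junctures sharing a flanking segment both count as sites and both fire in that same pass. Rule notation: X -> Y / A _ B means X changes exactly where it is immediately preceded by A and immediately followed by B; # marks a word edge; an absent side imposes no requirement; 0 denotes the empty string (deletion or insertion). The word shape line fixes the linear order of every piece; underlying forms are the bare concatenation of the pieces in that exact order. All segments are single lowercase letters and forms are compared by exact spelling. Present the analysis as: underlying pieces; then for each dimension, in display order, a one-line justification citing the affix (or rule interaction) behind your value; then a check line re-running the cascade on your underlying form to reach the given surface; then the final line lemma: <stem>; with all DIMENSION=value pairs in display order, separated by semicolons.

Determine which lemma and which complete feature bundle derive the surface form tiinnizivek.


underlying: ti-innisiv-eg
POLE=ma - signalled by the affix -eg
NUM=ta - signalled by the affix ti-
check: tiinnisiveg -> tiinnisivek -> tiinnizivek
lemma: innisiv; POLE=ma; NUM=ta


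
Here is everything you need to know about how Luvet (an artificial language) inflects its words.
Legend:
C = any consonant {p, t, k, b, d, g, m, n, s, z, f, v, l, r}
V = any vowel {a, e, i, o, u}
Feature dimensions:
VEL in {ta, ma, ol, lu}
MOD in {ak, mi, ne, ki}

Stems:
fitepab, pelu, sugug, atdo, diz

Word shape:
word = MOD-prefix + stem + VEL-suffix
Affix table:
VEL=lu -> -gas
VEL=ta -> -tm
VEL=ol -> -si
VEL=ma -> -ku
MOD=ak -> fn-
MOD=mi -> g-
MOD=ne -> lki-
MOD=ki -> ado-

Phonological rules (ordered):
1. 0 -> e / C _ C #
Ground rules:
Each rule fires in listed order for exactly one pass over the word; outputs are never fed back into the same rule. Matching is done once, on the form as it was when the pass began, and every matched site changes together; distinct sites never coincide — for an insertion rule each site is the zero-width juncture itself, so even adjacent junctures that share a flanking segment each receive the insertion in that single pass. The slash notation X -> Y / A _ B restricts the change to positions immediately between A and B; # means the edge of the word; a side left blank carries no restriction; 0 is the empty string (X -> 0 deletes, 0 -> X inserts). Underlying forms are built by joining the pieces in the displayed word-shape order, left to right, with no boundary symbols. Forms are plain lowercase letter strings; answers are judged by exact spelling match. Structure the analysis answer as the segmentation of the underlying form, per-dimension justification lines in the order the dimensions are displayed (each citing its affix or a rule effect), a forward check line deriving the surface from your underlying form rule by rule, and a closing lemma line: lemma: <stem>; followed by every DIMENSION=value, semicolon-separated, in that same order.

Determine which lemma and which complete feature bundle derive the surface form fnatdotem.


underlying: fn-atdo-tm
VEL=ta - signalled by the affix -tm
MOD=ak - signalled by the affix fn-
check: fnatdotm -> fnatdotem
lemma: atdo; VEL=ta; MOD=ak


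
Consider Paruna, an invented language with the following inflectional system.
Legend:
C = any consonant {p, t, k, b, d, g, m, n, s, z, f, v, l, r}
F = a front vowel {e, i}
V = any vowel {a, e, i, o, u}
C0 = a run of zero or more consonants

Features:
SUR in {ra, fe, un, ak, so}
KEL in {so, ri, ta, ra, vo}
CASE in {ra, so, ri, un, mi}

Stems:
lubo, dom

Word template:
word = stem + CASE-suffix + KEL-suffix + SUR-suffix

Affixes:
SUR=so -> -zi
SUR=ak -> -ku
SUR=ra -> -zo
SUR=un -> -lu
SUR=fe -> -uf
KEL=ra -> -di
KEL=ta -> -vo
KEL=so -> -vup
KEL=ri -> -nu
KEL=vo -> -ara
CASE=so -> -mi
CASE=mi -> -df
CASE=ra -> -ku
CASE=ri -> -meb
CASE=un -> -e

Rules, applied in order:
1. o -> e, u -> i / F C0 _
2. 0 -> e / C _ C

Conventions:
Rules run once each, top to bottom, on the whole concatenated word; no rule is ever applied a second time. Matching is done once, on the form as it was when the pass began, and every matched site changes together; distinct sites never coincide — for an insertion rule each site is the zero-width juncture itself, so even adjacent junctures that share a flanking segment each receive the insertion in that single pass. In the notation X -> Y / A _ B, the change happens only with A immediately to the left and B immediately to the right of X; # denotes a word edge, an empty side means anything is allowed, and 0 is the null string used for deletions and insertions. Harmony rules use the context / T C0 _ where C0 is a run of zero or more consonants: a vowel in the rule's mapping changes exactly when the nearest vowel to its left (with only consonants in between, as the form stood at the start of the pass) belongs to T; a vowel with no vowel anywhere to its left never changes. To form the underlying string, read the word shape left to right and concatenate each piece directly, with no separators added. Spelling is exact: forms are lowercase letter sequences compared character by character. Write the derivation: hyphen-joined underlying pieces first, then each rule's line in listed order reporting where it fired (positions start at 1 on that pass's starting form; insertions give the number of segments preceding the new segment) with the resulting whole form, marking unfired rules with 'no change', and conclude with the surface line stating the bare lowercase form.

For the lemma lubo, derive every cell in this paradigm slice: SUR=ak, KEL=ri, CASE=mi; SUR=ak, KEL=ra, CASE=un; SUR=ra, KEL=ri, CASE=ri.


cell SUR=ak, KEL=ri, CASE=mi:
underlying: lubo-df-nu-ku
1. o -> e, u -> i / F C0 _: no change
2. 0 -> e / C _ C: inserts after position(s) 5, 6: lubodefenuku
surface: lubodefenuku

cell SUR=ak, KEL=ra, CASE=un:
underlying: lubo-e-di-ku
1. o -> e, u -> i / F C0 _: fires at position(s) 9: luboediki
2. 0 -> e / C _ C: no change
surface: luboediki

cell SUR=ra, KEL=ri, CASE=ri:
underlying: lubo-meb-nu-zo
1. o -> e, u -> i / F C0 _: fires at position(s) 9: lubomebnizo
2. 0 -> e / C _ C: inserts after position(s) 7: lubomebenizo
surface: lubomebenizo


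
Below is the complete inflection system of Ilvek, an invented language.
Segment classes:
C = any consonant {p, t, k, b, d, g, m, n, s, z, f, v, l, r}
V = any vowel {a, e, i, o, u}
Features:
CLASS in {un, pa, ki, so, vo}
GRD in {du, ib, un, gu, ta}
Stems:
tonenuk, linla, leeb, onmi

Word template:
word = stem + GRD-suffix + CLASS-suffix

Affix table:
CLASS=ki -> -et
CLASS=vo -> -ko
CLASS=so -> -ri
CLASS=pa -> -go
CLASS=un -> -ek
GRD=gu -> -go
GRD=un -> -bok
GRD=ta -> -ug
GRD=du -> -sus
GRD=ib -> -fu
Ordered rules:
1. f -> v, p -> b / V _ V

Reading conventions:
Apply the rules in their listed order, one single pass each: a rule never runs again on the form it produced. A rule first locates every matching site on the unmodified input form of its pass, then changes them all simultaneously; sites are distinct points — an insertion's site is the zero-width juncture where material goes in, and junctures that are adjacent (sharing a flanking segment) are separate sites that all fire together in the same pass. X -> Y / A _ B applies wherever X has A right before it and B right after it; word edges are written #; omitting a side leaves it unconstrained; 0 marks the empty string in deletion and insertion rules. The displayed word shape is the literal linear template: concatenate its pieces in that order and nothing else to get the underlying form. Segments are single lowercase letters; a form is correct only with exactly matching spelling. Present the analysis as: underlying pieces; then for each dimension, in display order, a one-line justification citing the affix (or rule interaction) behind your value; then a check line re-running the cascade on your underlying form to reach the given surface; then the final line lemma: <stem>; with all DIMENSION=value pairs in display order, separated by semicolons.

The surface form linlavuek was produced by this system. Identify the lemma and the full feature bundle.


underlying: linla-fu-ek
CLASS=un - signalled by the affix -ek
GRD=ib - signalled by the affix -fu
check: linlafuek -> linlavuek
lemma: linla; CLASS=un; GRD=ib


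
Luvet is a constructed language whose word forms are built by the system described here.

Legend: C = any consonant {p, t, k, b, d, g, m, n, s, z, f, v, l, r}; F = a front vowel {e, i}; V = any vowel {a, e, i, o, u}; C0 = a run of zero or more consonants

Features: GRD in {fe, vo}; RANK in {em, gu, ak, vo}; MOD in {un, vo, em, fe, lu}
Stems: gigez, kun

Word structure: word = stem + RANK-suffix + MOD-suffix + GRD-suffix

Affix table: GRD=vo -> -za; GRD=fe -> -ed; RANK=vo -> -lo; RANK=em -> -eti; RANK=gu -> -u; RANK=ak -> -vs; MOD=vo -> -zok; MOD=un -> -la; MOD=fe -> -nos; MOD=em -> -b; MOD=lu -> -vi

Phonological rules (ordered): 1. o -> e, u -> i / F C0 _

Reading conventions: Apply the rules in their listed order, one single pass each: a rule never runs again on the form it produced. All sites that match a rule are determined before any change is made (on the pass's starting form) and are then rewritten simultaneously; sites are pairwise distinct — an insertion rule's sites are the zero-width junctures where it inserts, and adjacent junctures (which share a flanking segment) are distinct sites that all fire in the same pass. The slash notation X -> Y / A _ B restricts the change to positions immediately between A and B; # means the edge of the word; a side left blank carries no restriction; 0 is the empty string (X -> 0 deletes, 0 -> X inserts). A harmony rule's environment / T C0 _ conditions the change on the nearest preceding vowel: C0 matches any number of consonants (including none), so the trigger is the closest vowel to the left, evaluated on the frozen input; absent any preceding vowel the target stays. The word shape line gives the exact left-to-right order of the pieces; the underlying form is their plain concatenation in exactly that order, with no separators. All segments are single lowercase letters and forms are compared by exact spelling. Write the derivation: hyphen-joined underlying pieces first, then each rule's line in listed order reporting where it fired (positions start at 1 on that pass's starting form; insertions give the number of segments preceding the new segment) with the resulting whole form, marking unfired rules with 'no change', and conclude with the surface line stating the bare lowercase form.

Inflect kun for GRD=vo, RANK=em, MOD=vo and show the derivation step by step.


underlying: kun-eti-zok-za
1. o -> e, u -> i / F C0 _: fires at position(s) 8: kunetizekza
surface: kunetizekza


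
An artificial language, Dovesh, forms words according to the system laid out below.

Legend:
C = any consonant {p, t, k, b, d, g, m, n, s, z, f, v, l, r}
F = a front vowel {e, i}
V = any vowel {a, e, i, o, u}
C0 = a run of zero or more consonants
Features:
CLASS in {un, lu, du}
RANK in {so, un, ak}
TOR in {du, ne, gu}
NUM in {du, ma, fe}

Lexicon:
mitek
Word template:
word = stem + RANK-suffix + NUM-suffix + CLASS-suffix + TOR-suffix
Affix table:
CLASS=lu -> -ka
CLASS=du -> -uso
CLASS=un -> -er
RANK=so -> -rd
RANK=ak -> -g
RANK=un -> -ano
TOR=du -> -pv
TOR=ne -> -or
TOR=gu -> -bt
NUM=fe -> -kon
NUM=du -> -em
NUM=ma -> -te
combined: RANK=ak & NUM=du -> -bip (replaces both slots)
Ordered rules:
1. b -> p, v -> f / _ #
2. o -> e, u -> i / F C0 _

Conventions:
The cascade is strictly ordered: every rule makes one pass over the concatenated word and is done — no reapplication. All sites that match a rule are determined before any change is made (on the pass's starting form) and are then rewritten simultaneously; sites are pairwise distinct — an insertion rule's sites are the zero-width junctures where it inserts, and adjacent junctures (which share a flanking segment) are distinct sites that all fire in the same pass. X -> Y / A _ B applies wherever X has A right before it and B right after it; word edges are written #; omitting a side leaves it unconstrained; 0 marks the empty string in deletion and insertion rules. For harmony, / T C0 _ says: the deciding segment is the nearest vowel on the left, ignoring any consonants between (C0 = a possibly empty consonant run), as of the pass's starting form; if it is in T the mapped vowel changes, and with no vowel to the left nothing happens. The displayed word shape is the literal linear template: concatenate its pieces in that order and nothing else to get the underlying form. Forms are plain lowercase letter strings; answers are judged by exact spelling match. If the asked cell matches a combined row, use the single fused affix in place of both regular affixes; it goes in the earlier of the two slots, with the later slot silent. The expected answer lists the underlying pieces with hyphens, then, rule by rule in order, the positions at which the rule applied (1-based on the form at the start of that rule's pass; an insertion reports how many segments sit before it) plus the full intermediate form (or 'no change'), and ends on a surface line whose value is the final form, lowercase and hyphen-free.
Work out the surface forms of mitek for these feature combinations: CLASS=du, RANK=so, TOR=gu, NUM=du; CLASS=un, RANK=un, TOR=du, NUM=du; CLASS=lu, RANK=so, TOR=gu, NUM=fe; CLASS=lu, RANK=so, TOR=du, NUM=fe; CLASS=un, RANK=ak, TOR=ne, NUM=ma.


cell CLASS=du, RANK=so, TOR=gu, NUM=du:
underlying: mitek-rd-em-uso-bt
1. b -> p, v -> f / _ #: no change
2. o -> e, u -> i / F C0 _: fires at position(s) 10: mitekrdemisobt
surface: mitekrdemisobt

cell CLASS=un, RANK=un, TOR=du, NUM=du:
underlying: mitek-ano-em-er-pv
1. b -> p, v -> f / _ #: fires at position(s) 14: mitekanoemerpf
2. o -> e, u -> i / F C0 _: no change
surface: mitekanoemerpf

cell CLASS=lu, RANK=so, TOR=gu, NUM=fe:
underlying: mitek-rd-kon-ka-bt
1. b -> p, v -> f / _ #: no change
2. o -> e, u -> i / F C0 _: fires at position(s) 9: mitekrdkenkabt
surface: mitekrdkenkabt

cell CLASS=lu, RANK=so, TOR=du, NUM=fe:
underlying: mitek-rd-kon-ka-pv
1. b -> p, v -> f / _ #: fires at position(s) 14: mitekrdkonkapf
2. o -> e, u -> i / F C0 _: fires at position(s) 9: mitekrdkenkapf
surface: mitekrdkenkapf

cell CLASS=un, RANK=ak, TOR=ne, NUM=ma:
underlying: mitek-g-te-er-or
1. b -> p, v -> f / _ #: no change
2. o -> e, u -> i / F C0 _: fires at position(s) 11: mitekgteerer
surface: mitekgteerer


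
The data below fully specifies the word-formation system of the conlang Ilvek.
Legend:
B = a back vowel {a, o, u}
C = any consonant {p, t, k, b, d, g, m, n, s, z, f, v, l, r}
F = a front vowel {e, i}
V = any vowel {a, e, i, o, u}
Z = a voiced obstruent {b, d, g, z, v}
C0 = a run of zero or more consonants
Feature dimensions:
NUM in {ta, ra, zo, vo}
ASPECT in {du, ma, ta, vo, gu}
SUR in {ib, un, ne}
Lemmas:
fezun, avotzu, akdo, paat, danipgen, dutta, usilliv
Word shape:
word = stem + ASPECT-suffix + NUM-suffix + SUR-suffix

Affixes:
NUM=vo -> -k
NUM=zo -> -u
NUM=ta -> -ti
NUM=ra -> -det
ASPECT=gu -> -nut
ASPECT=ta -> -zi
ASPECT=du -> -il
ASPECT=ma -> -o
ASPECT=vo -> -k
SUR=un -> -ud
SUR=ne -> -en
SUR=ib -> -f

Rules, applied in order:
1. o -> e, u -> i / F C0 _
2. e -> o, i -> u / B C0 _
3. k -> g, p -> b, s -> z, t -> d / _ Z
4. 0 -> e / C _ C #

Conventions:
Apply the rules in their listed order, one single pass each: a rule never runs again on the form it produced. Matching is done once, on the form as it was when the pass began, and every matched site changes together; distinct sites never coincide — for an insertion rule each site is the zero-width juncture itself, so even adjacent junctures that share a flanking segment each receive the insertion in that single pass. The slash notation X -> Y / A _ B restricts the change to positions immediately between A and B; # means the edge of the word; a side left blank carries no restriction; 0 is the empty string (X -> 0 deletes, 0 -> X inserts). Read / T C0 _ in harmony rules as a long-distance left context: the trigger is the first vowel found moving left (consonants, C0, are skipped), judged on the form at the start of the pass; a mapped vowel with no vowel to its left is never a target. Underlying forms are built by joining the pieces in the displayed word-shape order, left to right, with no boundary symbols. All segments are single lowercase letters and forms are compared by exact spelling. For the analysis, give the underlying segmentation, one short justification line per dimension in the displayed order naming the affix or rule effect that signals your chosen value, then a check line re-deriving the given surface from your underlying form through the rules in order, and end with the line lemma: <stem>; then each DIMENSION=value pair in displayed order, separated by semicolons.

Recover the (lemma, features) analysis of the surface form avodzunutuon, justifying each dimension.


underlying: avotzu-nut-u-en
NUM=zo - signalled by the affix -u
ASPECT=gu - signalled by the affix -nut
SUR=ne - signalled by the affix -en
check: avotzunutuen -> avotzunutuen -> avotzunutuon -> avodzunutuon -> avodzunutuon
lemma: avotzu; NUM=zo; ASPECT=gu; SUR=ne


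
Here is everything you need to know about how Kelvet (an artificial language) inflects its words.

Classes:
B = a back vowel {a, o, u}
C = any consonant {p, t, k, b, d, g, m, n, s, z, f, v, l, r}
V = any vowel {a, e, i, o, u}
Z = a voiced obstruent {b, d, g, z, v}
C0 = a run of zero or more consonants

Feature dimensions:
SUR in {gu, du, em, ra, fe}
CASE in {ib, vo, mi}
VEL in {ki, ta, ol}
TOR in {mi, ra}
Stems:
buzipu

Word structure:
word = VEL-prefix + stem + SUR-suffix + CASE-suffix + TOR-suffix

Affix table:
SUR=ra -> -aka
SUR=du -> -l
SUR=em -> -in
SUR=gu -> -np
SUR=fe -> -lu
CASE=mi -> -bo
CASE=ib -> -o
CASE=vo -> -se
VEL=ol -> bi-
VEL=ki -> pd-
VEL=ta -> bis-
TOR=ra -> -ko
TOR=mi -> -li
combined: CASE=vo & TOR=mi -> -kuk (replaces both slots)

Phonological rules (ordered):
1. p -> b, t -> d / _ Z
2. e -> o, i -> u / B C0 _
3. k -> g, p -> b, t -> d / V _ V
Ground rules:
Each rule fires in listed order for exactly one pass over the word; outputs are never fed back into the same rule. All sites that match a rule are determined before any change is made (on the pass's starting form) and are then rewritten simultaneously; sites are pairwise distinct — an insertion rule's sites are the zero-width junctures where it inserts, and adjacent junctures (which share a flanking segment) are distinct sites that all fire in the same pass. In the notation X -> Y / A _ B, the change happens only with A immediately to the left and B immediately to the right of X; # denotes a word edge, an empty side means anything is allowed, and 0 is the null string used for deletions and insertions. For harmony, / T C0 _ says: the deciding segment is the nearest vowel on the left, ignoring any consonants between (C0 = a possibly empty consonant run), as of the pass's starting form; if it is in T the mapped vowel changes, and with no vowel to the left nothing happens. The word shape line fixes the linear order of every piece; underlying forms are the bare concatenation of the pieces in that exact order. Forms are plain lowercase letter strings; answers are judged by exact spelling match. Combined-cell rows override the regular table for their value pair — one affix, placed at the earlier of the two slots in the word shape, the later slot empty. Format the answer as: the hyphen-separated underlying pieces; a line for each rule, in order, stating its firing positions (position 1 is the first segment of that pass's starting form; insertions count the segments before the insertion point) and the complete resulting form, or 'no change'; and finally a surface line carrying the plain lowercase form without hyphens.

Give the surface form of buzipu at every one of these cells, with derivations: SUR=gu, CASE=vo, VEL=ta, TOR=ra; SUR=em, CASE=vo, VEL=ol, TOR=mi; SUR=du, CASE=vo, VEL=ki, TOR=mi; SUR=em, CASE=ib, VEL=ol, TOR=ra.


cell SUR=gu, CASE=vo, VEL=ta, TOR=ra:
underlying: bis-buzipu-np-se-ko
1. p -> b, t -> d / _ Z: no change
2. e -> o, i -> u / B C0 _: fires at position(s) 7, 13: bisbuzupunpsoko
3. k -> g, p -> b, t -> d / V _ V: fires at position(s) 8, 14: bisbuzubunpsogo
surface: bisbuzubunpsogo

cell SUR=em, CASE=vo, VEL=ol, TOR=mi:
underlying: bi-buzipu-in-kuk
1. p -> b, t -> d / _ Z: no change
2. e -> o, i -> u / B C0 _: fires at position(s) 6, 9: bibuzupuunkuk
3. k -> g, p -> b, t -> d / V _ V: fires at position(s) 7: bibuzubuunkuk
surface: bibuzubuunkuk

cell SUR=du, CASE=vo, VEL=ki, TOR=mi:
underlying: pd-buzipu-l-kuk
1. p -> b, t -> d / _ Z: fires at position(s) 1: bdbuzipulkuk
2. e -> o, i -> u / B C0 _: fires at position(s) 6: bdbuzupulkuk
3. k -> g, p -> b, t -> d / V _ V: fires at position(s) 7: bdbuzubulkuk
surface: bdbuzubulkuk

cell SUR=em, CASE=ib, VEL=ol, TOR=ra:
underlying: bi-buzipu-in-o-ko
1. p -> b, t -> d / _ Z: no change
2. e -> o, i -> u / B C0 _: fires at position(s) 6, 9: bibuzupuunoko
3. k -> g, p -> b, t -> d / V _ V: fires at position(s) 7, 12: bibuzubuunogo
surface: bibuzubuunogo
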